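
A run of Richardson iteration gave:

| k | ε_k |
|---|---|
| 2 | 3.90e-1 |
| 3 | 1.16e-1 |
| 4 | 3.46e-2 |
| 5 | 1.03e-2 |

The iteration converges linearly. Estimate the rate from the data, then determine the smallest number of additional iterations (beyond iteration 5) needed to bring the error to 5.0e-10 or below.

Rate ρ ≈ ε_5/ε_4 = 1.03e-2/3.46e-2 = 0.2977.
After j more steps, ε_{5+j} ≈ 1.03e-2·ρ^j; need ρ^j ≤ 5.0e-10/1.03e-2 = 4.85437e-08.
j ≥ ln(4.85437e-08)/ln(0.2977) = -16.8408/-1.21167 = 13.899.
So 14 more iterations are needed.

14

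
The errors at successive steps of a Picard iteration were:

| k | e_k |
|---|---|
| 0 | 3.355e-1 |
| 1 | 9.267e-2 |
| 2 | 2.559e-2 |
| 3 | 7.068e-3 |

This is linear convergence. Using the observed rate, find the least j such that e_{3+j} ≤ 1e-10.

Rate ρ ≈ e_3/e_2 = 7.068e-3/2.559e-2 = 0.2762.
After j more steps, e_{3+j} ≈ 7.068e-3·ρ^j; need ρ^j ≤ 1e-10/7.068e-3 = 1.41483e-08.
j ≥ ln(1.41483e-08)/ln(0.2762) = -18.0737/-1.28663 = 14.047.
So 15 more iterations are needed.

15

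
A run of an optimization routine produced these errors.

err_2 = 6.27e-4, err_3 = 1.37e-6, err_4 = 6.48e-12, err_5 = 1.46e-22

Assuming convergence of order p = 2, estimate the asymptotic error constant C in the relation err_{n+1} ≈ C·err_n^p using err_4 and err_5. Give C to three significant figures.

C ≈ err_5 / err_4^2
  = 1.46e-22 / (6.48e-12)^2
  = 1.46e-22 / 4.19904e-23 ≈ 3.477

3.48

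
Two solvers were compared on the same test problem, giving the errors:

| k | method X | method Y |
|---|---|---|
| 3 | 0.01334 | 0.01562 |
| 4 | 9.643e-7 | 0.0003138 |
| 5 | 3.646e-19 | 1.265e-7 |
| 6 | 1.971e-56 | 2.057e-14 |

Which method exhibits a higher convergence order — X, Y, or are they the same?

Method X: p ≈ ln(1.971e-56/3.646e-19)/ln(3.646e-19/9.643e-7) ≈ 3.00.
Method Y: p ≈ ln(2.057e-14/1.265e-7)/ln(1.265e-7/0.0003138) ≈ 2.00.
Method X has the higher order (≈3.0 vs ≈2.0).

X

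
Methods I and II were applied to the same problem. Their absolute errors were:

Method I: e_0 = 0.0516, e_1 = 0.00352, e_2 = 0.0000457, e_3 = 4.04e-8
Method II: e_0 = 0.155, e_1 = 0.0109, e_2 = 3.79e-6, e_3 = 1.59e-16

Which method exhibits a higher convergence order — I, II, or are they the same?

II

Method I: p ≈ ln(4.04e-8/0.0000457)/ln(0.0000457/0.00352) ≈ 1.62.
Method II: p ≈ ln(1.59e-16/3.79e-6)/ln(3.79e-6/0.0109) ≈ 3.00.
Method II has the higher order (≈3.0 vs ≈1.6).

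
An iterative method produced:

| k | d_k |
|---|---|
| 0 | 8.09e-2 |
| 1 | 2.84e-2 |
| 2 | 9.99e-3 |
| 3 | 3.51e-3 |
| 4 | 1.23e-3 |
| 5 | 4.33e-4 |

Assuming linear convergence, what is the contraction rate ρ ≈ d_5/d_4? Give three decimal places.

ρ ≈ d_5/d_4 = 4.33e-4/1.23e-3 = 0.35203

0.352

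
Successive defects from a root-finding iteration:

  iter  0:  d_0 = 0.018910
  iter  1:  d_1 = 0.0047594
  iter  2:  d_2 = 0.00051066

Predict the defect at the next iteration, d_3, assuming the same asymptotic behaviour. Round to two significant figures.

First estimate the order: p ≈ ln(d_2/d_1) / ln(d_1/d_0) = ln(0.00051066/0.0047594)/ln(0.0047594/0.018910) = ln(0.107295)/ln(0.251687) ≈ 1.6180.
Then d_3 ≈ d_2·(d_2/d_1)^p = 0.00051066·(0.107295)^1.6180 = 0.00051066·0.0270071 ≈ 1.379e-05.

1.4e-5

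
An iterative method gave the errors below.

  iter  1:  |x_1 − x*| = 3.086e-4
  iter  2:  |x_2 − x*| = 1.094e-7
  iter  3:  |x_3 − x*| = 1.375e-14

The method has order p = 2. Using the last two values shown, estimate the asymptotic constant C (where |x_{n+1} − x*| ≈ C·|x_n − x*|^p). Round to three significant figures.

1.15

C ≈ |x_3 − x*| / |x_2 − x*|^2
  = 1.375e-14 / (1.094e-7)^2
  = 1.375e-14 / 1.19684e-14 ≈ 1.1489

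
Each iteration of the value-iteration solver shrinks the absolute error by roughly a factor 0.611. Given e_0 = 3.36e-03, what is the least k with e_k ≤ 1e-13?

50

After k steps, e_k ≈ 3.36e-03·0.611^k.
Need 0.611^k ≤ 1e-13/3.36e-03 = 2.97619e-11.
k ≥ ln(2.97619e-11)/ln(0.611) = -24.2378/-0.49266 = 49.198.
Smallest integer k = 50.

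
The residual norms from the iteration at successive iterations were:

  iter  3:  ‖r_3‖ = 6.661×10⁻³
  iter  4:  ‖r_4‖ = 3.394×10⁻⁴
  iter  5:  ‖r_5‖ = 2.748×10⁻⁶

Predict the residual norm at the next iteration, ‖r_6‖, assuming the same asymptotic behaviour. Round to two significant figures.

1.1e-9

First estimate the order: p ≈ ln(‖r_5‖/‖r_4‖) / ln(‖r_4‖/‖r_3‖) = ln(2.748×10⁻⁶/3.394×10⁻⁴)/ln(3.394×10⁻⁴/6.661×10⁻³) = ln(0.00809664)/ln(0.0509533) ≈ 1.6179.
Then ‖r_6‖ ≈ ‖r_5‖·(‖r_5‖/‖r_4‖)^p = 2.748×10⁻⁶·(0.00809664)^1.6179 = 2.748×10⁻⁶·0.000412901 ≈ 1.135e-09.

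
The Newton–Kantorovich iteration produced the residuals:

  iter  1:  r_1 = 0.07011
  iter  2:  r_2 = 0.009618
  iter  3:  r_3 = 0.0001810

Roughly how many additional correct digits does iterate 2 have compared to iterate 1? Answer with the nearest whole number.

Digits gained ≈ log₁₀(r_1/r_2) = log₁₀(0.07011/0.009618) = log₁₀(7.28946) ≈ 0.863.

1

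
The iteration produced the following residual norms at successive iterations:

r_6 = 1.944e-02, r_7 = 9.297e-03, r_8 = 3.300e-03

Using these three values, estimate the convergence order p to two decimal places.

p ≈ ln(r_8/r_7) / ln(r_7/r_6)
  = ln(3.300e-03/9.297e-03) / ln(9.297e-03/1.944e-02)
  = ln(0.354953) / ln(0.478241)
  = -1.03577 / -0.73764 ≈ 1.40417

1.40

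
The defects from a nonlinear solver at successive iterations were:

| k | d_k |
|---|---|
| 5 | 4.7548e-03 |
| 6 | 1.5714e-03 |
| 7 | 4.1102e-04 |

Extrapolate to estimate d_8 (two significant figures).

8.1e-5

First estimate the order: p ≈ ln(d_7/d_6) / ln(d_6/d_5) = ln(4.1102e-04/1.5714e-03)/ln(1.5714e-03/4.7548e-03) = ln(0.261563)/ln(0.330487) ≈ 1.2112.
Then d_8 ≈ d_7·(d_7/d_6)^p = 4.1102e-04·(0.261563)^1.2112 = 4.1102e-04·0.197046 ≈ 8.099e-05.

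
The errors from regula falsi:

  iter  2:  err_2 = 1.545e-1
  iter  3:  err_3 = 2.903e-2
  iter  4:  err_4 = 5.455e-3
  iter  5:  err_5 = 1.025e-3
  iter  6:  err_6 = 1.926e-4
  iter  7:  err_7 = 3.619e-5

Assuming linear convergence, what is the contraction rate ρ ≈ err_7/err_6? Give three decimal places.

0.188

ρ ≈ err_7/err_6 = 3.619e-5/1.926e-4 = 0.18790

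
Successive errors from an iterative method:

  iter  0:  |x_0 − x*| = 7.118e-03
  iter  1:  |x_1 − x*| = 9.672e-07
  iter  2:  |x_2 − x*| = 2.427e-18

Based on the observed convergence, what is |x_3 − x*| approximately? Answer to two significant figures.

First estimate the order: p ≈ ln(|x_2 − x*|/|x_1 − x*|) / ln(|x_1 − x*|/|x_0 − x*|) = ln(2.427e-18/9.672e-07)/ln(9.672e-07/7.118e-03) = ln(2.50931e-12)/ln(0.000135881) ≈ 3.0000.
Then |x_3 − x*| ≈ |x_2 − x*|·(|x_2 − x*|/|x_1 − x*|)^p = 2.427e-18·(2.50931e-12)^3.0000 = 2.427e-18·1.58002e-35 ≈ 3.835e-53.

3.8e-53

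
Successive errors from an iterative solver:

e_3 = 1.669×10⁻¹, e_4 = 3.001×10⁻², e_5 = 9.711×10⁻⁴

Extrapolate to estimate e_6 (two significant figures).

1.0e-6

First estimate the order: p ≈ ln(e_5/e_4) / ln(e_4/e_3) = ln(9.711×10⁻⁴/3.001×10⁻²)/ln(3.001×10⁻²/1.669×10⁻¹) = ln(0.0323592)/ln(0.179808) ≈ 1.9995.
Then e_6 ≈ e_5·(e_5/e_4)^p = 9.711×10⁻⁴·(0.0323592)^1.9995 = 9.711×10⁻⁴·0.00104892 ≈ 1.019e-06.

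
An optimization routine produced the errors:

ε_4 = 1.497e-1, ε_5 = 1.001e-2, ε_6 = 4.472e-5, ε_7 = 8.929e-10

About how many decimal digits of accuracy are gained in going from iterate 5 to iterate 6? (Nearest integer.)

2

Digits gained ≈ log₁₀(ε_5/ε_6) = log₁₀(1.001e-2/4.472e-5) = log₁₀(223.837) ≈ 2.350.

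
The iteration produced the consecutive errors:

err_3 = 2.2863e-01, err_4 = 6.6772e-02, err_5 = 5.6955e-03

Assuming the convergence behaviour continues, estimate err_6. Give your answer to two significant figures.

4.1e-5

First estimate the order: p ≈ ln(err_5/err_4) / ln(err_4/err_3) = ln(5.6955e-03/6.6772e-02)/ln(6.6772e-02/2.2863e-01) = ln(0.0852977)/ln(0.292053) ≈ 2.0000.
Then err_6 ≈ err_5·(err_5/err_4)^p = 5.6955e-03·(0.0852977)^2.0000 = 5.6955e-03·0.0072757 ≈ 4.144e-05.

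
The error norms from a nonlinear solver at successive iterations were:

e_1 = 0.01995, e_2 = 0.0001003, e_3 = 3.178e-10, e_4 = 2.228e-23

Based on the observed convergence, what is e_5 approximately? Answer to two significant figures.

First estimate the order: p ≈ ln(e_4/e_3) / ln(e_3/e_2) = ln(2.228e-23/3.178e-10)/ln(3.178e-10/0.0001003) = ln(7.0107e-14)/ln(3.16849e-06) ≈ 2.3921.
Then e_5 ≈ e_4·(e_4/e_3)^p = 2.228e-23·(7.0107e-14)^2.3921 = 2.228e-23·3.41779e-32 ≈ 7.615e-55.

7.6e-55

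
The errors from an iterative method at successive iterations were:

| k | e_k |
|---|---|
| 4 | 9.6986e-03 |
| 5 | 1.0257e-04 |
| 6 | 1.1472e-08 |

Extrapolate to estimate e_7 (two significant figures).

First estimate the order: p ≈ ln(e_6/e_5) / ln(e_5/e_4) = ln(1.1472e-08/1.0257e-04)/ln(1.0257e-04/9.6986e-03) = ln(0.000111846)/ln(0.0105758) ≈ 2.0000.
Then e_7 ≈ e_6·(e_6/e_5)^p = 1.1472e-08·(0.000111846)^2.0000 = 1.1472e-08·1.25095e-08 ≈ 1.435e-16.

1.4e-16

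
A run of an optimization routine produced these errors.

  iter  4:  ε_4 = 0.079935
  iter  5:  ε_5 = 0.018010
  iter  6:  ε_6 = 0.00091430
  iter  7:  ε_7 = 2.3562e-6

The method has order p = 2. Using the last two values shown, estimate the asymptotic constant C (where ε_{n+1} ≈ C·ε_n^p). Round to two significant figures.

C ≈ ε_7 / ε_6^2
  = 2.3562e-6 / (0.00091430)^2
  = 2.3562e-6 / 8.35944e-07 ≈ 2.8186

2.8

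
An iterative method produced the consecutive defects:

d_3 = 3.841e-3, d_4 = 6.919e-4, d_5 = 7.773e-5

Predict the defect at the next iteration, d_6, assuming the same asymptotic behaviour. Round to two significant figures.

4.8e-6

First estimate the order: p ≈ ln(d_5/d_4) / ln(d_4/d_3) = ln(7.773e-5/6.919e-4)/ln(6.919e-4/3.841e-3) = ln(0.112343)/ln(0.180135) ≈ 1.2755.
Then d_6 ≈ d_5·(d_5/d_4)^p = 7.773e-5·(0.112343)^1.2755 = 7.773e-5·0.0615136 ≈ 4.781e-06.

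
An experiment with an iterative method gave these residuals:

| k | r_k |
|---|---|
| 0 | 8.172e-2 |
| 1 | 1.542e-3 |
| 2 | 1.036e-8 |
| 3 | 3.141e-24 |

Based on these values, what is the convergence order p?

3

Consecutive ratios: r_3/r_2 = 3.141e-24/1.036e-8 = 3.03185e-16, r_2/r_1 = 1.036e-8/1.542e-3 = 6.71855e-06.
p ≈ ln(3.03185e-16)/ln(6.71855e-06) = -35.7322/-11.9106 ≈ 3.00.
So the convergence is cubic (order 3).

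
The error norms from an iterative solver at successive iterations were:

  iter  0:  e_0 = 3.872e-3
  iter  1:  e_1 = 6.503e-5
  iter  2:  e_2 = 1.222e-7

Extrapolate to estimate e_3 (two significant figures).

First estimate the order: p ≈ ln(e_2/e_1) / ln(e_1/e_0) = ln(1.222e-7/6.503e-5)/ln(6.503e-5/3.872e-3) = ln(0.00187913)/ln(0.0167949) ≈ 1.5360.
Then e_3 ≈ e_2·(e_2/e_1)^p = 1.222e-7·(0.00187913)^1.5360 = 1.222e-7·6.49827e-05 ≈ 7.941e-12.

7.9e-12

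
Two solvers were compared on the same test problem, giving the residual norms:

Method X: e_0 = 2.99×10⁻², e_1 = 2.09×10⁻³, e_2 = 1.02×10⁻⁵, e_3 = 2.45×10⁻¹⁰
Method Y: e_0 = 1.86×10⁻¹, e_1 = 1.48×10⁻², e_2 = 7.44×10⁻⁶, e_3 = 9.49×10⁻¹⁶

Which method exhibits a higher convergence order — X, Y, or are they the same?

Method X: p ≈ ln(2.45×10⁻¹⁰/1.02×10⁻⁵)/ln(1.02×10⁻⁵/2.09×10⁻³) ≈ 2.00.
Method Y: p ≈ ln(9.49×10⁻¹⁶/7.44×10⁻⁶)/ln(7.44×10⁻⁶/1.48×10⁻²) ≈ 3.00.
Method Y has the higher order (≈3.0 vs ≈2.0).

Y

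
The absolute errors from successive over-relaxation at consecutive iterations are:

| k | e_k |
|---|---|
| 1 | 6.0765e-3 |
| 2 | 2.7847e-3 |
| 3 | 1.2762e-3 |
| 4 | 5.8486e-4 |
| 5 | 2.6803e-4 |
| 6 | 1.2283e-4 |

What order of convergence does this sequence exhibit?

Consecutive ratios: e_6/e_5 = 1.2283e-4/2.6803e-4 = 0.45827, e_5/e_4 = 2.6803e-4/5.8486e-4 = 0.458281.
p ≈ ln(0.45827)/ln(0.458281) = -0.7803/-0.7803 ≈ 1.00.
So the convergence is linear (order 1).

1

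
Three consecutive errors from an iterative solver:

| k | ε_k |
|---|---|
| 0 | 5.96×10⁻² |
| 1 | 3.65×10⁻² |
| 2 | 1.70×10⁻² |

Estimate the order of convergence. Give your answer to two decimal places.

p ≈ ln(ε_2/ε_1) / ln(ε_1/ε_0)
  = ln(1.70×10⁻²/3.65×10⁻²) / ln(3.65×10⁻²/5.96×10⁻²)
  = ln(0.465753) / ln(0.612416)
  = -0.76410 / -0.49034 ≈ 1.55831

1.56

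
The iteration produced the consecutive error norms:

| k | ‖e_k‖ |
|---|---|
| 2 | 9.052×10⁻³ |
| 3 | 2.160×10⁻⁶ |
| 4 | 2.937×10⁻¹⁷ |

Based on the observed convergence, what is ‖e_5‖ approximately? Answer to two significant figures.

First estimate the order: p ≈ ln(‖e_4‖/‖e_3‖) / ln(‖e_3‖/‖e_2‖) = ln(2.937×10⁻¹⁷/2.160×10⁻⁶)/ln(2.160×10⁻⁶/9.052×10⁻³) = ln(1.35972e-11)/ln(0.000238621) ≈ 2.9999.
Then ‖e_5‖ ≈ ‖e_4‖·(‖e_4‖/‖e_3‖)^p = 2.937×10⁻¹⁷·(1.35972e-11)^2.9999 = 2.937×10⁻¹⁷·2.5202e-33 ≈ 7.402e-50.

7.4e-50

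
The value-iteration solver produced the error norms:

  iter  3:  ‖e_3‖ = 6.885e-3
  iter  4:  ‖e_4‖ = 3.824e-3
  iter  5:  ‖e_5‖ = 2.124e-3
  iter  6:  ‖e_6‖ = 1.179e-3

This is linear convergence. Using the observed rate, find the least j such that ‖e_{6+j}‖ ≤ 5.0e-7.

Rate ρ ≈ ‖e_6‖/‖e_5‖ = 1.179e-3/2.124e-3 = 0.5551.
After j more steps, ‖e_{6+j}‖ ≈ 1.179e-3·ρ^j; need ρ^j ≤ 5.0e-7/1.179e-3 = 0.000424088.
j ≥ ln(0.000424088)/ln(0.5551) = -7.7656/-0.58861 = 13.193.
So 14 more iterations are needed.

14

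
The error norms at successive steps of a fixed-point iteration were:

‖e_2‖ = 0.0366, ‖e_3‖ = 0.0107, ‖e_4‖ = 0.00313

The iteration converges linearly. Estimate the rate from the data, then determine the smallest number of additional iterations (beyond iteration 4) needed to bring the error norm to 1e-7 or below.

Rate ρ ≈ ‖e_4‖/‖e_3‖ = 0.00313/0.0107 = 0.2925.
After j more steps, ‖e_{4+j}‖ ≈ 0.00313·ρ^j; need ρ^j ≤ 1e-7/0.00313 = 3.19489e-05.
j ≥ ln(3.19489e-05)/ln(0.2925) = -10.3514/-1.22929 = 8.421.
So 9 more iterations are needed.

9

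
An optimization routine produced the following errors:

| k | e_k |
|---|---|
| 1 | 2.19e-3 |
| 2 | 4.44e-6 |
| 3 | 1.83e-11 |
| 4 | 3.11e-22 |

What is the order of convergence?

2

Consecutive ratios: e_4/e_3 = 3.11e-22/1.83e-11 = 1.69945e-11, e_3/e_2 = 1.83e-11/4.44e-6 = 4.12162e-06.
p ≈ ln(1.69945e-11)/ln(4.12162e-06) = -24.7981/-12.3993 ≈ 2.00.
So the convergence is quadratic (order 2).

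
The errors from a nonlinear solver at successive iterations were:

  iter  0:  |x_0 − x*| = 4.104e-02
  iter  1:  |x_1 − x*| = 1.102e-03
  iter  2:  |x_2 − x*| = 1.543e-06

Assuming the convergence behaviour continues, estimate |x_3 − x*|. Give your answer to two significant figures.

First estimate the order: p ≈ ln(|x_2 − x*|/|x_1 − x*|) / ln(|x_1 − x*|/|x_0 − x*|) = ln(1.543e-06/1.102e-03)/ln(1.102e-03/4.104e-02) = ln(0.00140018)/ln(0.0268519) ≈ 1.8165.
Then |x_3 − x*| ≈ |x_2 − x*|·(|x_2 − x*|/|x_1 − x*|)^p = 1.543e-06·(0.00140018)^1.8165 = 1.543e-06·6.54701e-06 ≈ 1.01e-11.

1.0e-11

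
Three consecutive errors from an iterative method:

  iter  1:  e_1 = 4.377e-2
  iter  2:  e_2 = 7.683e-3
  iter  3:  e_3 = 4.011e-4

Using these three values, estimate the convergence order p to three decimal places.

1.697

p ≈ ln(e_3/e_2) / ln(e_2/e_1)
  = ln(4.011e-4/7.683e-3) / ln(7.683e-3/4.377e-2)
  = ln(0.0522062) / ln(0.175531)
  = -2.952554 / -1.739940 ≈ 1.696929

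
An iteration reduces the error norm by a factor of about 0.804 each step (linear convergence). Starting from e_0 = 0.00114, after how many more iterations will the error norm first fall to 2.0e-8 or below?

51

After k steps, e_k ≈ 0.00114·0.804^k.
Need 0.804^k ≤ 2.0e-8/0.00114 = 1.75439e-05.
k ≥ ln(1.75439e-05)/ln(0.804) = -10.9508/-0.21816 = 50.196.
Smallest integer k = 51.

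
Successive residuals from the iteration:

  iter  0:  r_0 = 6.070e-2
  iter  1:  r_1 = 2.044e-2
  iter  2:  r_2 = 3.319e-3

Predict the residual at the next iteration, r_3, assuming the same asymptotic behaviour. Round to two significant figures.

First estimate the order: p ≈ ln(r_2/r_1) / ln(r_1/r_0) = ln(3.319e-3/2.044e-2)/ln(2.044e-2/6.070e-2) = ln(0.162378)/ln(0.336738) ≈ 1.6701.
Then r_3 ≈ r_2·(r_2/r_1)^p = 3.319e-3·(0.162378)^1.6701 = 3.319e-3·0.0480288 ≈ 0.0001594.

1.6e-4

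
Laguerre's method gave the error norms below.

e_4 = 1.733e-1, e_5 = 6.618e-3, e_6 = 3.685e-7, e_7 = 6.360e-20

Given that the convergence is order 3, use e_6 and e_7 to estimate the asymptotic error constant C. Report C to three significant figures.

1.27

C ≈ e_7 / e_6^3
  = 6.360e-20 / (3.685e-7)^3
  = 6.360e-20 / 5.00394e-20 ≈ 1.271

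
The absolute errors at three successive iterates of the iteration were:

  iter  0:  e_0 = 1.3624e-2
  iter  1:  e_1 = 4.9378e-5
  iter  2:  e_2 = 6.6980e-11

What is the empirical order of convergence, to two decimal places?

p ≈ ln(e_2/e_1) / ln(e_1/e_0)
  = ln(6.6980e-11/4.9378e-5) / ln(4.9378e-5/1.3624e-2)
  = ln(1.35647e-06) / ln(0.00362434)
  = -13.51062 / -5.62008 ≈ 2.40399

2.40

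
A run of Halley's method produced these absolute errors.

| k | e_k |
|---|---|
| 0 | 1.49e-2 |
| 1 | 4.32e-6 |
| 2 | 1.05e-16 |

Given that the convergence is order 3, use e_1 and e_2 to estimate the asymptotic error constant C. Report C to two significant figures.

C ≈ e_2 / e_1^3
  = 1.05e-16 / (4.32e-6)^3
  = 1.05e-16 / 8.06216e-17 ≈ 1.3024

1.3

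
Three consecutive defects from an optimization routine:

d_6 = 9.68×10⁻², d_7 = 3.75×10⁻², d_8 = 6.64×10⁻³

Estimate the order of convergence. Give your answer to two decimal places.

1.83

p ≈ ln(d_8/d_7) / ln(d_7/d_6)
  = ln(6.64×10⁻³/3.75×10⁻²) / ln(3.75×10⁻²/9.68×10⁻²)
  = ln(0.177067) / ln(0.387397)
  = -1.73123 / -0.94831 ≈ 1.82560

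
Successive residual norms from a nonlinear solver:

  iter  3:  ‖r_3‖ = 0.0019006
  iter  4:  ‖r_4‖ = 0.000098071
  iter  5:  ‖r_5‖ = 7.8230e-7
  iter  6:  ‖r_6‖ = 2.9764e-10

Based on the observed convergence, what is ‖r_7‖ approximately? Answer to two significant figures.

7.9e-16

First estimate the order: p ≈ ln(‖r_6‖/‖r_5‖) / ln(‖r_5‖/‖r_4‖) = ln(2.9764e-10/7.8230e-7)/ln(7.8230e-7/0.000098071) = ln(0.000380468)/ln(0.00797687) ≈ 1.6298.
Then ‖r_7‖ ≈ ‖r_6‖·(‖r_6‖/‖r_5‖)^p = 2.9764e-10·(0.000380468)^1.6298 = 2.9764e-10·2.67056e-06 ≈ 7.949e-16.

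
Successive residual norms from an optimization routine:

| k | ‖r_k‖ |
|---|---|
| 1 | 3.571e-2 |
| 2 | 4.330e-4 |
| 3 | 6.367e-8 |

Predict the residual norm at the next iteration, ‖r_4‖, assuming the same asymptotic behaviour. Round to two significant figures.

1.4e-15

First estimate the order: p ≈ ln(‖r_3‖/‖r_2‖) / ln(‖r_2‖/‖r_1‖) = ln(6.367e-8/4.330e-4)/ln(4.330e-4/3.571e-2) = ln(0.000147044)/ln(0.0121255) ≈ 2.0000.
Then ‖r_4‖ ≈ ‖r_3‖·(‖r_3‖/‖r_2‖)^p = 6.367e-8·(0.000147044)^2.0000 = 6.367e-8·2.16219e-08 ≈ 1.377e-15.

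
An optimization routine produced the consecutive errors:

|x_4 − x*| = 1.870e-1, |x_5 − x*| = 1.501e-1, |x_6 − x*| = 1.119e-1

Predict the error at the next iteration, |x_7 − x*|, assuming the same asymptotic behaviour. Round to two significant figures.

First estimate the order: p ≈ ln(|x_6 − x*|/|x_5 − x*|) / ln(|x_5 − x*|/|x_4 − x*|) = ln(1.119e-1/1.501e-1)/ln(1.501e-1/1.870e-1) = ln(0.745503)/ln(0.802674) ≈ 1.3362.
Then |x_7 − x*| ≈ |x_6 − x*|·(|x_6 − x*|/|x_5 − x*|)^p = 1.119e-1·(0.745503)^1.3362 = 1.119e-1·0.675409 ≈ 0.07558.

7.6e-2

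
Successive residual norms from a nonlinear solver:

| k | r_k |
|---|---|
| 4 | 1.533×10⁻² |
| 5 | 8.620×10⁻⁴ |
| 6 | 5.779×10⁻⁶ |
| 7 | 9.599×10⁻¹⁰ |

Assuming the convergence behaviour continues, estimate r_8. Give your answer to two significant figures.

First estimate the order: p ≈ ln(r_7/r_6) / ln(r_6/r_5) = ln(9.599×10⁻¹⁰/5.779×10⁻⁶)/ln(5.779×10⁻⁶/8.620×10⁻⁴) = ln(0.000166101)/ln(0.00670418) ≈ 1.7388.
Then r_8 ≈ r_7·(r_7/r_6)^p = 9.599×10⁻¹⁰·(0.000166101)^1.7388 = 9.599×10⁻¹⁰·2.67907e-07 ≈ 2.572e-16.

2.6e-16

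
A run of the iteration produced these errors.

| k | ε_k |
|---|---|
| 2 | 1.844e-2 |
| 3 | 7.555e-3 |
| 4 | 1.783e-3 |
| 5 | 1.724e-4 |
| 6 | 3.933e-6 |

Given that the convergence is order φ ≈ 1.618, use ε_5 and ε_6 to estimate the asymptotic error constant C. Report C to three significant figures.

C ≈ ε_6 / ε_5^1.618
  = 3.933e-6 / (1.724e-4)^1.618
  = 3.933e-6 / 8.14174e-07 ≈ 4.8307

4.83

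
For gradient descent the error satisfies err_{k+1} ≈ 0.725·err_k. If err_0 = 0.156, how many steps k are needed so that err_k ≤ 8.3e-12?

74

After k steps, err_k ≈ 0.156·0.725^k.
Need 0.725^k ≤ 8.3e-12/0.156 = 5.32051e-11.
k ≥ ln(5.32051e-11)/ln(0.725) = -23.6569/-0.32158 = 73.565.
Smallest integer k = 74.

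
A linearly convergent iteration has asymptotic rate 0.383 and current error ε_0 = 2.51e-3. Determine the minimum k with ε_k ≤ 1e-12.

23

After k steps, ε_k ≈ 2.51e-3·0.383^k.
Need 0.383^k ≤ 1e-12/2.51e-3 = 3.98406e-10.
k ≥ ln(3.98406e-10)/ln(0.383) = -21.6435/-0.95972 = 22.552.
Smallest integer k = 23.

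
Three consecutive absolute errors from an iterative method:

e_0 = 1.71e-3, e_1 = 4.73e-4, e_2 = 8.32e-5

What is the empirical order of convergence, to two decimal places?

p ≈ ln(e_2/e_1) / ln(e_1/e_0)
  = ln(8.32e-5/4.73e-4) / ln(4.73e-4/1.71e-3)
  = ln(0.175899) / ln(0.276608)
  = -1.73785 / -1.28515 ≈ 1.35225

1.35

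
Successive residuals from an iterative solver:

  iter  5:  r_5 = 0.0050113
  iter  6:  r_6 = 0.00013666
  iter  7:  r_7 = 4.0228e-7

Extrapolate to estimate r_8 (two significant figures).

3.2e-11

First estimate the order: p ≈ ln(r_7/r_6) / ln(r_6/r_5) = ln(4.0228e-7/0.00013666)/ln(0.00013666/0.0050113) = ln(0.00294366)/ln(0.0272704) ≈ 1.6180.
Then r_8 ≈ r_7·(r_7/r_6)^p = 4.0228e-7·(0.00294366)^1.6180 = 4.0228e-7·8.02898e-05 ≈ 3.23e-11.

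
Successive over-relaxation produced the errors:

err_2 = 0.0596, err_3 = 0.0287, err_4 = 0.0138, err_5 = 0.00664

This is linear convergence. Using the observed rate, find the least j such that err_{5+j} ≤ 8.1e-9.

Rate ρ ≈ err_5/err_4 = 0.00664/0.0138 = 0.4812.
After j more steps, err_{5+j} ≈ 0.00664·ρ^j; need ρ^j ≤ 8.1e-9/0.00664 = 1.21988e-06.
j ≥ ln(1.21988e-06)/ln(0.4812) = -13.6168/-0.73147 = 18.616.
So 19 more iterations are needed.

19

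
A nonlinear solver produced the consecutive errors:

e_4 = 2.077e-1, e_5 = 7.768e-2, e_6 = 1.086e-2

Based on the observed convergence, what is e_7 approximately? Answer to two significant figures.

2.1e-4

First estimate the order: p ≈ ln(e_6/e_5) / ln(e_5/e_4) = ln(1.086e-2/7.768e-2)/ln(7.768e-2/2.077e-1) = ln(0.139804)/ln(0.374001) ≈ 2.0005.
Then e_7 ≈ e_6·(e_6/e_5)^p = 1.086e-2·(0.139804)^2.0005 = 1.086e-2·0.0195259 ≈ 0.0002121.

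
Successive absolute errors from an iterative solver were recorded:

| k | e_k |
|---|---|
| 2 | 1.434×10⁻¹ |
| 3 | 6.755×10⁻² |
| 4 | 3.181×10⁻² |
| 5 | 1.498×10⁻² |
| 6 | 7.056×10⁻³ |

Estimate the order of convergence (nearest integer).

1

Consecutive ratios: e_6/e_5 = 7.056×10⁻³/1.498×10⁻² = 0.471028, e_5/e_4 = 1.498×10⁻²/3.181×10⁻² = 0.470921.
p ≈ ln(0.471028)/ln(0.470921) = -0.7528/-0.7531 ≈ 1.00.
So the convergence is linear (order 1).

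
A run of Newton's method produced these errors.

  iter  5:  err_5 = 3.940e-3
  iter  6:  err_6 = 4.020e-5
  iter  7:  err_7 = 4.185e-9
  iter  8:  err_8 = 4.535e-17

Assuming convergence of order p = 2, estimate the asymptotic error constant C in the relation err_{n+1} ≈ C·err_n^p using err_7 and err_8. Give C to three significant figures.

2.59

C ≈ err_8 / err_7^2
  = 4.535e-17 / (4.185e-9)^2
  = 4.535e-17 / 1.75142e-17 ≈ 2.5893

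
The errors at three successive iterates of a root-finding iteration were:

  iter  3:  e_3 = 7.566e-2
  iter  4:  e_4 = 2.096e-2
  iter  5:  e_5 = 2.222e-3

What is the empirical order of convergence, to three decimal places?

p ≈ ln(e_5/e_4) / ln(e_4/e_3)
  = ln(2.222e-3/2.096e-2) / ln(2.096e-2/7.566e-2)
  = ln(0.106011) / ln(0.277029)
  = -2.244212 / -1.283633 ≈ 1.748328

1.748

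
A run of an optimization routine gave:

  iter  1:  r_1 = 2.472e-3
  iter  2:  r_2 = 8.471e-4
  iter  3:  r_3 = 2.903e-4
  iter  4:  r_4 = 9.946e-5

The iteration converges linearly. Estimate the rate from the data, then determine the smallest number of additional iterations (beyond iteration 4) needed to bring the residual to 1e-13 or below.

20

Rate ρ ≈ r_4/r_3 = 9.946e-5/2.903e-4 = 0.3426.
After j more steps, r_{4+j} ≈ 9.946e-5·ρ^j; need ρ^j ≤ 1e-13/9.946e-5 = 1.00543e-09.
j ≥ ln(1.00543e-09)/ln(0.3426) = -20.7179/-1.07119 = 19.341.
So 20 more iterations are needed.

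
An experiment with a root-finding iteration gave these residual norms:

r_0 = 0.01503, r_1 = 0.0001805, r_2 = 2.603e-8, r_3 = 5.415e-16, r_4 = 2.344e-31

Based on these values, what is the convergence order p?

Consecutive ratios: r_4/r_3 = 2.344e-31/5.415e-16 = 4.32872e-16, r_3/r_2 = 5.415e-16/2.603e-8 = 2.08029e-08.
p ≈ ln(4.32872e-16)/ln(2.08029e-08) = -35.3761/-17.6882 ≈ 2.00.
So the convergence is quadratic (order 2).

2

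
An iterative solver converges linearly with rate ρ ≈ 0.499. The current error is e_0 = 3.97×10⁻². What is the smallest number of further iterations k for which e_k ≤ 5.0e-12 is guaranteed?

33

After k steps, e_k ≈ 3.97×10⁻²·0.499^k.
Need 0.499^k ≤ 5.0e-12/3.97×10⁻² = 1.25945e-10.
k ≥ ln(1.25945e-10)/ln(0.499) = -22.7952/-0.69515 = 32.792.
Smallest integer k = 33.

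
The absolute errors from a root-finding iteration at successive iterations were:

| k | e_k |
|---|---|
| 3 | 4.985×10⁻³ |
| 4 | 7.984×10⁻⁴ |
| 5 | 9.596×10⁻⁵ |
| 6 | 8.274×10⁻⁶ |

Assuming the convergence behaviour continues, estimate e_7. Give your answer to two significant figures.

First estimate the order: p ≈ ln(e_6/e_5) / ln(e_5/e_4) = ln(8.274×10⁻⁶/9.596×10⁻⁵)/ln(9.596×10⁻⁵/7.984×10⁻⁴) = ln(0.0862234)/ln(0.12019) ≈ 1.1568.
Then e_7 ≈ e_6·(e_6/e_5)^p = 8.274×10⁻⁶·(0.0862234)^1.1568 = 8.274×10⁻⁶·0.0587126 ≈ 4.858e-07.

4.9e-7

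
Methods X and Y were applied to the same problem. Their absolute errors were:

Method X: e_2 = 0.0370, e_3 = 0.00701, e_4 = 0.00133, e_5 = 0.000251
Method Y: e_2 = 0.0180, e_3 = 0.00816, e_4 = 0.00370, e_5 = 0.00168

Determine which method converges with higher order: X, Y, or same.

same

Method X: p ≈ ln(0.000251/0.00133)/ln(0.00133/0.00701) ≈ 1.00.
Method Y: p ≈ ln(0.00168/0.00370)/ln(0.00370/0.00816) ≈ 1.00.
Both orders ≈ 1.0 — effectively the same.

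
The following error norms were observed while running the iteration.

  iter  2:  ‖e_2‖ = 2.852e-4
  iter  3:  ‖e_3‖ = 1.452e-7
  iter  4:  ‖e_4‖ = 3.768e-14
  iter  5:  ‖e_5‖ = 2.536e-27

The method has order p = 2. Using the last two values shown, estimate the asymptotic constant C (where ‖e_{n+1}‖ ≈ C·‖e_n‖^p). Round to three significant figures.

1.79

C ≈ ‖e_5‖ / ‖e_4‖^2
  = 2.536e-27 / (3.768e-14)^2
  = 2.536e-27 / 1.41978e-27 ≈ 1.7862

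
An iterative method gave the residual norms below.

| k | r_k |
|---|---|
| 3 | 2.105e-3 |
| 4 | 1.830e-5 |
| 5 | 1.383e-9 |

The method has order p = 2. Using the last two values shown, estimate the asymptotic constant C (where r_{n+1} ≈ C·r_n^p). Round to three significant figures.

4.13

C ≈ r_5 / r_4^2
  = 1.383e-9 / (1.830e-5)^2
  = 1.383e-9 / 3.3489e-10 ≈ 4.1297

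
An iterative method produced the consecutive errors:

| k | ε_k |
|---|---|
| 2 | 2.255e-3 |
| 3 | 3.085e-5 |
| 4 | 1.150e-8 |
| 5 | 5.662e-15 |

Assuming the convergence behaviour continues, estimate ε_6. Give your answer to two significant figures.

First estimate the order: p ≈ ln(ε_5/ε_4) / ln(ε_4/ε_3) = ln(5.662e-15/1.150e-8)/ln(1.150e-8/3.085e-5) = ln(4.92348e-07)/ln(0.000372771) ≈ 1.8398.
Then ε_6 ≈ ε_5·(ε_5/ε_4)^p = 5.662e-15·(4.92348e-07)^1.8398 = 5.662e-15·2.48338e-12 ≈ 1.406e-26.

1.4e-26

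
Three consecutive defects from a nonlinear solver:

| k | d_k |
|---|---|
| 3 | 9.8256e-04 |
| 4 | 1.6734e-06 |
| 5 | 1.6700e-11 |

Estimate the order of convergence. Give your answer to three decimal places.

1.806

p ≈ ln(d_5/d_4) / ln(d_4/d_3)
  = ln(1.6700e-11/1.6734e-06) / ln(1.6734e-06/9.8256e-04)
  = ln(9.97968e-06) / ln(0.0017031)
  = -11.514960 / -6.375305 ≈ 1.806182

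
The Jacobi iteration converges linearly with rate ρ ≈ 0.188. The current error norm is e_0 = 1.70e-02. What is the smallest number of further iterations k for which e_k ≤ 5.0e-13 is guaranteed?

15

After k steps, e_k ≈ 1.70e-02·0.188^k.
Need 0.188^k ≤ 5.0e-13/1.70e-02 = 2.94118e-11.
k ≥ ln(2.94118e-11)/ln(0.188) = -24.2496/-1.67131 = 14.509.
Smallest integer k = 15.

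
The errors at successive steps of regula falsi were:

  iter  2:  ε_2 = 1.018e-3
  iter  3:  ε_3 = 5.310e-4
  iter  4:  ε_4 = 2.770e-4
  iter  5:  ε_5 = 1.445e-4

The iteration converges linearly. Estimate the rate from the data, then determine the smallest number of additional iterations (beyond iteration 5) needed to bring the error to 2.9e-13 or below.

Rate ρ ≈ ε_5/ε_4 = 1.445e-4/2.770e-4 = 0.5217.
After j more steps, ε_{5+j} ≈ 1.445e-4·ρ^j; need ρ^j ≤ 2.9e-13/1.445e-4 = 2.00692e-09.
j ≥ ln(2.00692e-09)/ln(0.5217) = -20.0267/-0.65066 = 30.779.
So 31 more iterations are needed.

31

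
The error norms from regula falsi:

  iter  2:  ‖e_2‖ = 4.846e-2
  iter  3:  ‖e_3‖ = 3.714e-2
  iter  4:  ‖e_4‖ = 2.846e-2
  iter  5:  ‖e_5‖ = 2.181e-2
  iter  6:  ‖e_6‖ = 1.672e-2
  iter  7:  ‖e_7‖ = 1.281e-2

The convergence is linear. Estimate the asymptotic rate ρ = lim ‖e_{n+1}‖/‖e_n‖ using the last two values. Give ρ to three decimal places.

ρ ≈ ‖e_7‖/‖e_6‖ = 1.281e-2/1.672e-2 = 0.76615

0.766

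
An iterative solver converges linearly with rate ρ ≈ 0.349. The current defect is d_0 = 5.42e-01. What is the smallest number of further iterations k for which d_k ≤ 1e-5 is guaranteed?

11

After k steps, d_k ≈ 5.42e-01·0.349^k.
Need 0.349^k ≤ 1e-5/5.42e-01 = 1.84502e-05.
k ≥ ln(1.84502e-05)/ln(0.349) = -10.9004/-1.05268 = 10.355.
Smallest integer k = 11.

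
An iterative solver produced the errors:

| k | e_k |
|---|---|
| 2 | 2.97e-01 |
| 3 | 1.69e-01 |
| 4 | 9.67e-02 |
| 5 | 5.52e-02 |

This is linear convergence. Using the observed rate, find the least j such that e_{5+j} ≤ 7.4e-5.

12

Rate ρ ≈ e_5/e_4 = 5.52e-02/9.67e-02 = 0.5708.
After j more steps, e_{5+j} ≈ 5.52e-02·ρ^j; need ρ^j ≤ 7.4e-5/5.52e-02 = 0.00134058.
j ≥ ln(0.00134058)/ln(0.5708) = -6.6147/-0.56072 = 11.797.
So 12 more iterations are needed.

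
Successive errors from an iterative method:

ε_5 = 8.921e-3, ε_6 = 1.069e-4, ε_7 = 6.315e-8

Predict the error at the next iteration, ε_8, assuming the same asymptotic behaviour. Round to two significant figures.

First estimate the order: p ≈ ln(ε_7/ε_6) / ln(ε_6/ε_5) = ln(6.315e-8/1.069e-4)/ln(1.069e-4/8.921e-3) = ln(0.000590739)/ln(0.011983) ≈ 1.6803.
Then ε_8 ≈ ε_7·(ε_7/ε_6)^p = 6.315e-8·(0.000590739)^1.6803 = 6.315e-8·3.75817e-06 ≈ 2.373e-13.

2.4e-13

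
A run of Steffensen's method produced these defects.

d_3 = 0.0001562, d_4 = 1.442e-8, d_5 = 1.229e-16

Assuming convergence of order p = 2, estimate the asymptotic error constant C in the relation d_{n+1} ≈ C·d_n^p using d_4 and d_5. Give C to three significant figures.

0.591

C ≈ d_5 / d_4^2
  = 1.229e-16 / (1.442e-8)^2
  = 1.229e-16 / 2.07936e-16 ≈ 0.59105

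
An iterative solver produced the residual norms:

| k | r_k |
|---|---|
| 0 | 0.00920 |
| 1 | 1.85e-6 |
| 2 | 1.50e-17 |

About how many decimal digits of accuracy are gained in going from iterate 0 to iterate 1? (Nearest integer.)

4

Digits gained ≈ log₁₀(r_0/r_1) = log₁₀(0.00920/1.85e-6) = log₁₀(4972.97) ≈ 3.697.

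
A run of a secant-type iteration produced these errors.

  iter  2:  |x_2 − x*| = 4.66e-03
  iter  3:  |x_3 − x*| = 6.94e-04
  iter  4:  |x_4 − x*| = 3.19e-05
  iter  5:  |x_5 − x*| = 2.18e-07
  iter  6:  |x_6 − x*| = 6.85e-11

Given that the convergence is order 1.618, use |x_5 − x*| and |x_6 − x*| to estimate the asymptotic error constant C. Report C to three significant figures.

4.11

C ≈ |x_6 − x*| / |x_5 − x*|^1.618
  = 6.85e-11 / (2.18e-07)^1.618
  = 6.85e-11 / 1.6658e-11 ≈ 4.1121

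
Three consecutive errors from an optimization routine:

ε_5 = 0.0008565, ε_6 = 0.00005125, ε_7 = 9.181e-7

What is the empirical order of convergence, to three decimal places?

1.428

p ≈ ln(ε_7/ε_6) / ln(ε_6/ε_5)
  = ln(9.181e-7/0.00005125) / ln(0.00005125/0.0008565)
  = ln(0.0179141) / ln(0.0598365)
  = -4.022167 / -2.816139 ≈ 1.428256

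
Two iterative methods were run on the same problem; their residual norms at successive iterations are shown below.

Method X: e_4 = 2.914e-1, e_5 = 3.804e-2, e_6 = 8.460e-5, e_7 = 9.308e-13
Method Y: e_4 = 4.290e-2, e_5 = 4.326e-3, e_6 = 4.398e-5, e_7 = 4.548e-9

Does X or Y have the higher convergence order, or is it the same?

Method X: p ≈ ln(9.308e-13/8.460e-5)/ln(8.460e-5/3.804e-2) ≈ 3.00.
Method Y: p ≈ ln(4.548e-9/4.398e-5)/ln(4.398e-5/4.326e-3) ≈ 2.00.
Method X has the higher order (≈3.0 vs ≈2.0).

X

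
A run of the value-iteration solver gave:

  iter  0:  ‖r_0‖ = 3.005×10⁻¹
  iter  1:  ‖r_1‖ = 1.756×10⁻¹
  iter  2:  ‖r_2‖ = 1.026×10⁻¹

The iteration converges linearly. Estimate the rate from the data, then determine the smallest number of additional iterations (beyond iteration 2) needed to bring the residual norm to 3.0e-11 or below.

Rate ρ ≈ ‖r_2‖/‖r_1‖ = 1.026×10⁻¹/1.756×10⁻¹ = 0.5843.
After j more steps, ‖r_{2+j}‖ ≈ 1.026×10⁻¹·ρ^j; need ρ^j ≤ 3.0e-11/1.026×10⁻¹ = 2.92398e-10.
j ≥ ln(2.92398e-10)/ln(0.5843) = -21.9529/-0.53734 = 40.855.
So 41 more iterations are needed.

41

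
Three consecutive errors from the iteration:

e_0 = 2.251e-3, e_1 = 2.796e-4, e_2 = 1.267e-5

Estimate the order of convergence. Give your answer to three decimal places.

1.483

p ≈ ln(e_2/e_1) / ln(e_1/e_0)
  = ln(1.267e-5/2.796e-4) / ln(2.796e-4/2.251e-3)
  = ln(0.0453147) / ln(0.124211)
  = -3.094124 / -2.085774 ≈ 1.483442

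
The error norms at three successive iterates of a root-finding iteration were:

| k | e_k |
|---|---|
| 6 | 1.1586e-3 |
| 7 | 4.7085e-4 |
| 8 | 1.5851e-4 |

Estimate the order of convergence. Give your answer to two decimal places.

1.21

p ≈ ln(e_8/e_7) / ln(e_7/e_6)
  = ln(1.5851e-4/4.7085e-4) / ln(4.7085e-4/1.1586e-3)
  = ln(0.336646) / ln(0.406396)
  = -1.08872 / -0.90043 ≈ 1.20911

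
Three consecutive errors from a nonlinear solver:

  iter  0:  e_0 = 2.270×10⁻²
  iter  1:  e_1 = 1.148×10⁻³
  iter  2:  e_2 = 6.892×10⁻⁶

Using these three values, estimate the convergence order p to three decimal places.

p ≈ ln(e_2/e_1) / ln(e_1/e_0)
  = ln(6.892×10⁻⁶/1.148×10⁻³) / ln(1.148×10⁻³/2.270×10⁻²)
  = ln(0.00600348) / ln(0.0505727)
  = -5.115416 / -2.984343 ≈ 1.714084

1.714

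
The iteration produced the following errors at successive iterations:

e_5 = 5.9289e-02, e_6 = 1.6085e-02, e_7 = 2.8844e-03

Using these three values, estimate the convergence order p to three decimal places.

1.317

p ≈ ln(e_7/e_6) / ln(e_6/e_5)
  = ln(2.8844e-03/1.6085e-02) / ln(1.6085e-02/5.9289e-02)
  = ln(0.179322) / ln(0.271298)
  = -1.718572 / -1.304537 ≈ 1.317381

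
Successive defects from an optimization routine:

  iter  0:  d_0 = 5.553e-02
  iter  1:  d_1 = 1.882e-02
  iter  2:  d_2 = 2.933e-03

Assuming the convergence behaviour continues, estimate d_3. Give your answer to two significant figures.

1.2e-4

First estimate the order: p ≈ ln(d_2/d_1) / ln(d_1/d_0) = ln(2.933e-03/1.882e-02)/ln(1.882e-02/5.553e-02) = ln(0.155845)/ln(0.338916) ≈ 1.7180.
Then d_3 ≈ d_2·(d_2/d_1)^p = 2.933e-03·(0.155845)^1.7180 = 2.933e-03·0.0410248 ≈ 0.0001203.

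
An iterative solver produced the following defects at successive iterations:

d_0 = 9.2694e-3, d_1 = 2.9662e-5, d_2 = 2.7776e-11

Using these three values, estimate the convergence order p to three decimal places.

2.416

p ≈ ln(d_2/d_1) / ln(d_1/d_0)
  = ln(2.7776e-11/2.9662e-5) / ln(2.9662e-5/9.2694e-3)
  = ln(9.36417e-07) / ln(0.00319999)
  = -13.881205 / -5.744608 ≈ 2.416389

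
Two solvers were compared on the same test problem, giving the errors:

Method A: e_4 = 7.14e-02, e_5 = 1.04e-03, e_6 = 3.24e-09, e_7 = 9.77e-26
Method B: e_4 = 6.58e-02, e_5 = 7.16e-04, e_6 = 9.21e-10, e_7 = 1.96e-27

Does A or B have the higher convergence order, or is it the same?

Method A: p ≈ ln(9.77e-26/3.24e-09)/ln(3.24e-09/1.04e-03) ≈ 3.00.
Method B: p ≈ ln(1.96e-27/9.21e-10)/ln(9.21e-10/7.16e-04) ≈ 3.00.
Both orders ≈ 3.0 — effectively the same.

same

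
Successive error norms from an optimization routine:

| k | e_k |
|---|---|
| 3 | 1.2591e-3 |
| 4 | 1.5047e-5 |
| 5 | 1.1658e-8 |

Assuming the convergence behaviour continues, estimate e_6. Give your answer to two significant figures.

First estimate the order: p ≈ ln(e_5/e_4) / ln(e_4/e_3) = ln(1.1658e-8/1.5047e-5)/ln(1.5047e-5/1.2591e-3) = ln(0.000774772)/ln(0.0119506) ≈ 1.6180.
Then e_6 ≈ e_5·(e_5/e_4)^p = 1.1658e-8·(0.000774772)^1.6180 = 1.1658e-8·9.26154e-06 ≈ 1.08e-13.

1.1e-13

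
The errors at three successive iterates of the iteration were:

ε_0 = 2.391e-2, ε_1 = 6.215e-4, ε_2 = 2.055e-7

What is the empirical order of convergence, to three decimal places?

2.196

p ≈ ln(ε_2/ε_1) / ln(ε_1/ε_0)
  = ln(2.055e-7/6.215e-4) / ln(6.215e-4/2.391e-2)
  = ln(0.000330652) / ln(0.0259933)
  = -8.014444 / -3.649916 ≈ 2.195789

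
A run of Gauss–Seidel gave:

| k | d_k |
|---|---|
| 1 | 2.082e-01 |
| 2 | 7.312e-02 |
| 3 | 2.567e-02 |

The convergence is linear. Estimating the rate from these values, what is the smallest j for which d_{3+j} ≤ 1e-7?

12

Rate ρ ≈ d_3/d_2 = 2.567e-02/7.312e-02 = 0.3511.
After j more steps, d_{3+j} ≈ 2.567e-02·ρ^j; need ρ^j ≤ 1e-7/2.567e-02 = 3.8956e-06.
j ≥ ln(3.8956e-06)/ln(0.3511) = -12.4557/-1.04668 = 11.900.
So 12 more iterations are needed.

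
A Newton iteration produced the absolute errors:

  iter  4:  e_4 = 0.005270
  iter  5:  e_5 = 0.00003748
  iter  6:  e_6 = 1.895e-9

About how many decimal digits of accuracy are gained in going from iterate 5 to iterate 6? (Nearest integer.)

Digits gained ≈ log₁₀(e_5/e_6) = log₁₀(0.00003748/1.895e-9) = log₁₀(19778.4) ≈ 4.296.

4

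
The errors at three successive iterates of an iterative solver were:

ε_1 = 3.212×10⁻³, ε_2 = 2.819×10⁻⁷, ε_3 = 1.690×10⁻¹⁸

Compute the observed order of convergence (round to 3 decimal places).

p ≈ ln(ε_3/ε_2) / ln(ε_2/ε_1)
  = ln(1.690×10⁻¹⁸/2.819×10⁻⁷) / ln(2.819×10⁻⁷/3.212×10⁻³)
  = ln(5.99503e-12) / ln(8.77646e-05)
  = -25.840090 / -9.340852 ≈ 2.766353

2.766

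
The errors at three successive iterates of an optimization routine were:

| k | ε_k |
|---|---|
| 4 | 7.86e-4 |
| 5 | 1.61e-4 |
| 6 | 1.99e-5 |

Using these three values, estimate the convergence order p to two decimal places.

p ≈ ln(ε_6/ε_5) / ln(ε_5/ε_4)
  = ln(1.99e-5/1.61e-4) / ln(1.61e-4/7.86e-4)
  = ln(0.123602) / ln(0.204835)
  = -2.09069 / -1.58555 ≈ 1.31859

1.32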